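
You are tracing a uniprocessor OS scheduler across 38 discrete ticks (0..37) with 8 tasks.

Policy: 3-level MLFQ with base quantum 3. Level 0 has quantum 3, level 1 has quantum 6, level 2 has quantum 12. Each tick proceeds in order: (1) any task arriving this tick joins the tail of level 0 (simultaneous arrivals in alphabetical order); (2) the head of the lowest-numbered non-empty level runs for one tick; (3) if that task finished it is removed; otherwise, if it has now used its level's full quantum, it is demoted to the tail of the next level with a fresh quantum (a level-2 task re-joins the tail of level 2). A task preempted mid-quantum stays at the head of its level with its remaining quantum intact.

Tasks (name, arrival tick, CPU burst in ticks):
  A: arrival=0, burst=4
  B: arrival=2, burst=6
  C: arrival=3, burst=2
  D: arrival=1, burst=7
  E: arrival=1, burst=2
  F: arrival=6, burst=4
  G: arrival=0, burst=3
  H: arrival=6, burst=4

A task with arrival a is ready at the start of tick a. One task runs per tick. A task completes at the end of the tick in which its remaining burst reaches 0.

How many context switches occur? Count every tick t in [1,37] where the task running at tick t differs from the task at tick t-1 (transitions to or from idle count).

t=0: L0/L1/L2 = AG/-/- → run A
t=1: L0/L1/L2 = AGDE/-/- → run A
t=2: L0/L1/L2 = AGDEB/-/- → run A
t=3: L0/L1/L2 = GDEBC/A/- → run G
t=4: L0/L1/L2 = GDEBC/A/- → run G
t=5: L0/L1/L2 = GDEBC/A/- → run G
t=6: L0/L1/L2 = DEBCFH/A/- → run D
t=7: L0/L1/L2 = DEBCFH/A/- → run D
t=8: L0/L1/L2 = DEBCFH/A/- → run D
t=9: L0/L1/L2 = EBCFH/AD/- → run E
t=10: L0/L1/L2 = EBCFH/AD/- → run E
t=11: L0/L1/L2 = BCFH/AD/- → run B
t=12: L0/L1/L2 = BCFH/AD/- → run B
t=13: L0/L1/L2 = BCFH/AD/- → run B
t=14: L0/L1/L2 = CFH/ADB/- → run C
t=15: L0/L1/L2 = CFH/ADB/- → run C
t=16: L0/L1/L2 = FH/ADB/- → run F
t=17: L0/L1/L2 = FH/ADB/- → run F
t=18: L0/L1/L2 = FH/ADB/- → run F
t=19: L0/L1/L2 = H/ADBF/- → run H
t=20: L0/L1/L2 = H/ADBF/- → run H
t=21: L0/L1/L2 = H/ADBF/- → run H
t=22: L0/L1/L2 = -/ADBFH/- → run A
t=23: L0/L1/L2 = -/DBFH/- → run D
t=24: L0/L1/L2 = -/DBFH/- → run D
t=25: L0/L1/L2 = -/DBFH/- → run D
t=26: L0/L1/L2 = -/DBFH/- → run D
t=27: L0/L1/L2 = -/BFH/- → run B
t=28: L0/L1/L2 = -/BFH/- → run B
t=29: L0/L1/L2 = -/BFH/- → run B
t=30: L0/L1/L2 = -/FH/- → run F
t=31: L0/L1/L2 = -/H/- → run H
t=32: (idle)
t=33: (idle)
t=34: (idle)
t=35: (idle)
t=36: (idle)
t=37: (idle)

context switches = 13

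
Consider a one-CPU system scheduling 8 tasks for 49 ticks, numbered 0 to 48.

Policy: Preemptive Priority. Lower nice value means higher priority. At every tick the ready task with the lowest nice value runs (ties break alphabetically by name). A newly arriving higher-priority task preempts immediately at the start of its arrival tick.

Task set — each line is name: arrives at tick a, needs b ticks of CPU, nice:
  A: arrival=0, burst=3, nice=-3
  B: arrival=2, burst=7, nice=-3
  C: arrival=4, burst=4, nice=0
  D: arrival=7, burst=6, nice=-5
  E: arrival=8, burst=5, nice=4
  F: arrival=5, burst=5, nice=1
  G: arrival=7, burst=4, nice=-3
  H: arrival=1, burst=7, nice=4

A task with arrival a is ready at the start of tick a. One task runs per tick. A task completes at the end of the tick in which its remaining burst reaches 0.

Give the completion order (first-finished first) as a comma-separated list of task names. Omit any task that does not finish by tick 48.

t=0: ready={A} → run A
t=1: ready={A,H} → run A
t=2: ready={A,B,H} → run A
t=3: ready={B,H} → run B
t=4: ready={B,C,H} → run B
t=5: ready={B,C,F,H} → run B
t=6: ready={B,C,F,H} → run B
t=7: ready={B,C,D,F,G,H} → run D
t=8: ready={B,C,D,E,F,G,H} → run D
t=9: ready={B,C,D,E,F,G,H} → run D
t=10: ready={B,C,D,E,F,G,H} → run D
t=11: ready={B,C,D,E,F,G,H} → run D
t=12: ready={B,C,D,E,F,G,H} → run D
t=13: ready={B,C,E,F,G,H} → run B
t=14: ready={B,C,E,F,G,H} → run B
t=15: ready={B,C,E,F,G,H} → run B
t=16: ready={C,E,F,G,H} → run G
t=17: ready={C,E,F,G,H} → run G
t=18: ready={C,E,F,G,H} → run G
t=19: ready={C,E,F,G,H} → run G
t=20: ready={C,E,F,H} → run C
t=21: ready={C,E,F,H} → run C
t=22: ready={C,E,F,H} → run C
t=23: ready={C,E,F,H} → run C
t=24: ready={E,F,H} → run F
t=25: ready={E,F,H} → run F
t=26: ready={E,F,H} → run F
t=27: ready={E,F,H} → run F
t=28: ready={E,F,H} → run F
t=29: ready={E,H} → run E
t=30: ready={E,H} → run E
t=31: ready={E,H} → run E
t=32: ready={E,H} → run E
t=33: ready={E,H} → run E
t=34: ready={H} → run H
t=35: ready={H} → run H
t=36: ready={H} → run H
t=37: ready={H} → run H
t=38: ready={H} → run H
t=39: ready={H} → run H
t=40: ready={H} → run H
t=41: (idle)
t=42: (idle)
t=43: (idle)
t=44: (idle)
t=45: (idle)
t=46: (idle)
t=47: (idle)
t=48: (idle)

completion order = A, D, B, G, C, F, E, H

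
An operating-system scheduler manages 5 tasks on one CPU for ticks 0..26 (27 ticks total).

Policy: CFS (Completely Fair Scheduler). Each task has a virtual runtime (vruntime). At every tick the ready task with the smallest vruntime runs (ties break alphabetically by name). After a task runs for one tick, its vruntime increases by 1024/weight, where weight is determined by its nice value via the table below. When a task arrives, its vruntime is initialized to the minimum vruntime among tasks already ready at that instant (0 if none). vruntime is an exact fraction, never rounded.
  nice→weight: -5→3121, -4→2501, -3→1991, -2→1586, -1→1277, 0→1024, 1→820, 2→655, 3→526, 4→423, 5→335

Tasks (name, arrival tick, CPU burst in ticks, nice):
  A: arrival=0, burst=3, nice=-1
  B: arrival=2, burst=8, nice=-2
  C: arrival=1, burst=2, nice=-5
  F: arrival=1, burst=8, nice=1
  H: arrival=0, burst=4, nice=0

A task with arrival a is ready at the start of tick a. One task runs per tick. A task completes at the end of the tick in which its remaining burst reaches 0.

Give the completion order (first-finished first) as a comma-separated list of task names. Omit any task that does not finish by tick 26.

completion order = C, A, H, B, F

t=0: vr[A=0 H=0] → run A
t=1: vr[A=1024/1277 C=0 F=0 H=0] → run C
t=2: vr[A=1024/1277 B=0 C=1024/3121 F=0 H=0] → run B
t=3: vr[A=1024/1277 B=512/793 C=1024/3121 F=0 H=0] → run F
t=4: vr[A=1024/1277 B=512/793 C=1024/3121 F=256/205 H=0] → run H
t=5: vr[A=1024/1277 B=512/793 C=1024/3121 F=256/205 H=1] → run C
t=6: vr[A=1024/1277 B=512/793 F=256/205 H=1] → run B
t=7: vr[A=1024/1277 B=1024/793 F=256/205 H=1] → run A
t=8: vr[A=2048/1277 B=1024/793 F=256/205 H=1] → run H
t=9: vr[A=2048/1277 B=1024/793 F=256/205 H=2] → run F
t=10: vr[A=2048/1277 B=1024/793 F=512/205 H=2] → run B
t=11: vr[A=2048/1277 B=1536/793 F=512/205 H=2] → run A
t=12: vr[B=1536/793 F=512/205 H=2] → run B
t=13: vr[B=2048/793 F=512/205 H=2] → run H
t=14: vr[B=2048/793 F=512/205 H=3] → run F
t=15: vr[B=2048/793 F=768/205 H=3] → run B
t=16: vr[B=2560/793 F=768/205 H=3] → run H
t=17: vr[B=2560/793 F=768/205] → run B
t=18: vr[B=3072/793 F=768/205] → run F
t=19: vr[B=3072/793 F=1024/205] → run B
t=20: vr[B=3584/793 F=1024/205] → run B
t=21: vr[F=1024/205] → run F
t=22: vr[F=256/41] → run F
t=23: vr[F=1536/205] → run F
t=24: vr[F=1792/205] → run F
t=25: (idle)
t=26: (idle)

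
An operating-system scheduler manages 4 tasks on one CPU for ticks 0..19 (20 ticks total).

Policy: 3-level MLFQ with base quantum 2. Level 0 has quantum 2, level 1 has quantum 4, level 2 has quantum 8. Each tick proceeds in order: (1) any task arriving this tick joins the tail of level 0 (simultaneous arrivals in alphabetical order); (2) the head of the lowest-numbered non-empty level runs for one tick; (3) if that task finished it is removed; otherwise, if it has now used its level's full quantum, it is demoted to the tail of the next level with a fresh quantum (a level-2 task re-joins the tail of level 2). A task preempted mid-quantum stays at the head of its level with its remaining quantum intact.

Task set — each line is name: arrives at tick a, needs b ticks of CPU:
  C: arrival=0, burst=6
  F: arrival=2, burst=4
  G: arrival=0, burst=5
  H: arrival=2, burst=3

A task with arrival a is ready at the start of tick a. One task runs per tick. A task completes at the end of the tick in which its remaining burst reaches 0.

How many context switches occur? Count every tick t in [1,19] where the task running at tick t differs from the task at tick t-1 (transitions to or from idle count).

context switches = 8

t=0: L0/L1/L2 = CG/-/- → run C
t=1: L0/L1/L2 = CG/-/- → run C
t=2: L0/L1/L2 = GFH/C/- → run G
t=3: L0/L1/L2 = GFH/C/- → run G
t=4: L0/L1/L2 = FH/CG/- → run F
t=5: L0/L1/L2 = FH/CG/- → run F
t=6: L0/L1/L2 = H/CGF/- → run H
t=7: L0/L1/L2 = H/CGF/- → run H
t=8: L0/L1/L2 = -/CGFH/- → run C
t=9: L0/L1/L2 = -/CGFH/- → run C
t=10: L0/L1/L2 = -/CGFH/- → run C
t=11: L0/L1/L2 = -/CGFH/- → run C
t=12: L0/L1/L2 = -/GFH/- → run G
t=13: L0/L1/L2 = -/GFH/- → run G
t=14: L0/L1/L2 = -/GFH/- → run G
t=15: L0/L1/L2 = -/FH/- → run F
t=16: L0/L1/L2 = -/FH/- → run F
t=17: L0/L1/L2 = -/H/- → run H
t=18: (idle)
t=19: (idle)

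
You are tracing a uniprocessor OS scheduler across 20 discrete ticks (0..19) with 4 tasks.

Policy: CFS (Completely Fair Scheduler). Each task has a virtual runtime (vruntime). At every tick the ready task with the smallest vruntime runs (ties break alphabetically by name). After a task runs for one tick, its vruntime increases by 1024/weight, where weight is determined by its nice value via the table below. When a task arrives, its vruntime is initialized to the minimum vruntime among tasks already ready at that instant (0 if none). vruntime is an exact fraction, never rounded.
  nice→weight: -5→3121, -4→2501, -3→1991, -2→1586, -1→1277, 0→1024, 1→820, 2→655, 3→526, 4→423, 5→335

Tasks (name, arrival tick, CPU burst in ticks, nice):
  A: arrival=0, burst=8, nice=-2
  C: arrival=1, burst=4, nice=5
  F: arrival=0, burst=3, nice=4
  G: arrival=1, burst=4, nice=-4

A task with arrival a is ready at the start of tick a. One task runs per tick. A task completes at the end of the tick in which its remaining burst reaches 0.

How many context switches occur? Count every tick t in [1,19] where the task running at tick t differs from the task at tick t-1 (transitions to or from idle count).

context switches = 13

t=0: vr[A=0 F=0] → run A
t=1: vr[A=512/793 C=0 F=0 G=0] → run C
t=2: vr[A=512/793 C=1024/335 F=0 G=0] → run F
t=3: vr[A=512/793 C=1024/335 F=1024/423 G=0] → run G
t=4: vr[A=512/793 C=1024/335 F=1024/423 G=1024/2501] → run G
t=5: vr[A=512/793 C=1024/335 F=1024/423 G=2048/2501] → run A
t=6: vr[A=1024/793 C=1024/335 F=1024/423 G=2048/2501] → run G
t=7: vr[A=1024/793 C=1024/335 F=1024/423 G=3072/2501] → run G
t=8: vr[A=1024/793 C=1024/335 F=1024/423] → run A
t=9: vr[A=1536/793 C=1024/335 F=1024/423] → run A
t=10: vr[A=2048/793 C=1024/335 F=1024/423] → run F
t=11: vr[A=2048/793 C=1024/335 F=2048/423] → run A
t=12: vr[A=2560/793 C=1024/335 F=2048/423] → run C
t=13: vr[A=2560/793 C=2048/335 F=2048/423] → run A
t=14: vr[A=3072/793 C=2048/335 F=2048/423] → run A
t=15: vr[A=3584/793 C=2048/335 F=2048/423] → run A
t=16: vr[C=2048/335 F=2048/423] → run F
t=17: vr[C=2048/335] → run C
t=18: vr[C=3072/335] → run C
t=19: (idle)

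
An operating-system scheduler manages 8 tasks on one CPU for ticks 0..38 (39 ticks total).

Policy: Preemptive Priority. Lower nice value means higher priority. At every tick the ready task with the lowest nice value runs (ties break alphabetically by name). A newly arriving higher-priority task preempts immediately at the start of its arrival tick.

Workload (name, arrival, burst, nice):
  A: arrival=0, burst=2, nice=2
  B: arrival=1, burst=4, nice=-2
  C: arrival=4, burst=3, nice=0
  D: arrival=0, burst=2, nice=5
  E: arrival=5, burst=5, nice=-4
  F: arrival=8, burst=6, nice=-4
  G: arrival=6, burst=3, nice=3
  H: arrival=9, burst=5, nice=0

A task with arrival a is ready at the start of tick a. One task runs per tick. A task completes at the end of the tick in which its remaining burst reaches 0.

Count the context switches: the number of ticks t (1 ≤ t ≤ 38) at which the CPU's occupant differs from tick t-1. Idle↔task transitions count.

t=0: ready={A,D} → run A
t=1: ready={A,B,D} → run B
t=2: ready={A,B,D} → run B
t=3: ready={A,B,D} → run B
t=4: ready={A,B,C,D} → run B
t=5: ready={A,C,D,E} → run E
t=6: ready={A,C,D,E,G} → run E
t=7: ready={A,C,D,E,G} → run E
t=8: ready={A,C,D,E,F,G} → run E
t=9: ready={A,C,D,E,F,G,H} → run E
t=10: ready={A,C,D,F,G,H} → run F
t=11: ready={A,C,D,F,G,H} → run F
t=12: ready={A,C,D,F,G,H} → run F
t=13: ready={A,C,D,F,G,H} → run F
t=14: ready={A,C,D,F,G,H} → run F
t=15: ready={A,C,D,F,G,H} → run F
t=16: ready={A,C,D,G,H} → run C
t=17: ready={A,C,D,G,H} → run C
t=18: ready={A,C,D,G,H} → run C
t=19: ready={A,D,G,H} → run H
t=20: ready={A,D,G,H} → run H
t=21: ready={A,D,G,H} → run H
t=22: ready={A,D,G,H} → run H
t=23: ready={A,D,G,H} → run H
t=24: ready={A,D,G} → run A
t=25: ready={D,G} → run G
t=26: ready={D,G} → run G
t=27: ready={D,G} → run G
t=28: ready={D} → run D
t=29: ready={D} → run D
t=30: (idle)
t=31: (idle)
t=32: (idle)
t=33: (idle)
t=34: (idle)
t=35: (idle)
t=36: (idle)
t=37: (idle)
t=38: (idle)

context switches = 9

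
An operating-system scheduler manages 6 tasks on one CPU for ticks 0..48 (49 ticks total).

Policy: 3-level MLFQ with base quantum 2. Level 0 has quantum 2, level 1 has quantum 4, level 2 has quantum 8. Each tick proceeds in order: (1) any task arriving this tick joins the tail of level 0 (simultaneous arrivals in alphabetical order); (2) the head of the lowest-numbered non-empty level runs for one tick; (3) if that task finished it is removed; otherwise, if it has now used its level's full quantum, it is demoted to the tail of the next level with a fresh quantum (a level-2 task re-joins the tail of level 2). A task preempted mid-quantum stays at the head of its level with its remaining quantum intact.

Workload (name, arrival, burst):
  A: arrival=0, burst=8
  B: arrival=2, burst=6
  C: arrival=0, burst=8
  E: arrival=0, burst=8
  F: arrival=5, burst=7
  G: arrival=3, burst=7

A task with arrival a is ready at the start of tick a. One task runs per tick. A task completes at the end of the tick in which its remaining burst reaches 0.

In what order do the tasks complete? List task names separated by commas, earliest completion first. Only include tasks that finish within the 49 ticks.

t=0: L0/L1/L2 = ACE/-/- → run A
t=1: L0/L1/L2 = ACE/-/- → run A
t=2: L0/L1/L2 = CEB/A/- → run C
t=3: L0/L1/L2 = CEBG/A/- → run C
t=4: L0/L1/L2 = EBG/AC/- → run E
t=5: L0/L1/L2 = EBGF/AC/- → run E
t=6: L0/L1/L2 = BGF/ACE/- → run B
t=7: L0/L1/L2 = BGF/ACE/- → run B
t=8: L0/L1/L2 = GF/ACEB/- → run G
t=9: L0/L1/L2 = GF/ACEB/- → run G
t=10: L0/L1/L2 = F/ACEBG/- → run F
t=11: L0/L1/L2 = F/ACEBG/- → run F
t=12: L0/L1/L2 = -/ACEBGF/- → run A
t=13: L0/L1/L2 = -/ACEBGF/- → run A
t=14: L0/L1/L2 = -/ACEBGF/- → run A
t=15: L0/L1/L2 = -/ACEBGF/- → run A
t=16: L0/L1/L2 = -/CEBGF/A → run C
t=17: L0/L1/L2 = -/CEBGF/A → run C
t=18: L0/L1/L2 = -/CEBGF/A → run C
t=19: L0/L1/L2 = -/CEBGF/A → run C
t=20: L0/L1/L2 = -/EBGF/AC → run E
t=21: L0/L1/L2 = -/EBGF/AC → run E
t=22: L0/L1/L2 = -/EBGF/AC → run E
t=23: L0/L1/L2 = -/EBGF/AC → run E
t=24: L0/L1/L2 = -/BGF/ACE → run B
t=25: L0/L1/L2 = -/BGF/ACE → run B
t=26: L0/L1/L2 = -/BGF/ACE → run B
t=27: L0/L1/L2 = -/BGF/ACE → run B
t=28: L0/L1/L2 = -/GF/ACE → run G
t=29: L0/L1/L2 = -/GF/ACE → run G
t=30: L0/L1/L2 = -/GF/ACE → run G
t=31: L0/L1/L2 = -/GF/ACE → run G
t=32: L0/L1/L2 = -/F/ACEG → run F
t=33: L0/L1/L2 = -/F/ACEG → run F
t=34: L0/L1/L2 = -/F/ACEG → run F
t=35: L0/L1/L2 = -/F/ACEG → run F
t=36: L0/L1/L2 = -/-/ACEGF → run A
t=37: L0/L1/L2 = -/-/ACEGF → run A
t=38: L0/L1/L2 = -/-/CEGF → run C
t=39: L0/L1/L2 = -/-/CEGF → run C
t=40: L0/L1/L2 = -/-/EGF → run E
t=41: L0/L1/L2 = -/-/EGF → run E
t=42: L0/L1/L2 = -/-/GF → run G
t=43: L0/L1/L2 = -/-/F → run F
t=44: (idle)
t=45: (idle)
t=46: (idle)
t=47: (idle)
t=48: (idle)

completion order = B, A, C, E, G, F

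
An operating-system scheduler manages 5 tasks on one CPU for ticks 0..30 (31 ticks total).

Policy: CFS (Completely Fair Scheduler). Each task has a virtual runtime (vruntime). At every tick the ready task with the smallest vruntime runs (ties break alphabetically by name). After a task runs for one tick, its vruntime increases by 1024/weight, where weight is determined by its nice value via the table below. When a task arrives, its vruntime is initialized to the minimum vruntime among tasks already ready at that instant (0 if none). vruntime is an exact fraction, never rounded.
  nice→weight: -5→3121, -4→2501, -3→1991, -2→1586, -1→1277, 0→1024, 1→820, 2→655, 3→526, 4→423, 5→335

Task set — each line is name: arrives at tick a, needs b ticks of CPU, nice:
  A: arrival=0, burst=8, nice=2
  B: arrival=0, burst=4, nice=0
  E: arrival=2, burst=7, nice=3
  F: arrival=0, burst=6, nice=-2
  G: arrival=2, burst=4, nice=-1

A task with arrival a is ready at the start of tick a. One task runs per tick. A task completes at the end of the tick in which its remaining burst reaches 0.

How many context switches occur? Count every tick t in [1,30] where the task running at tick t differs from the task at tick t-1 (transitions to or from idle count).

t=0: vr[A=0 B=0 F=0] → run A
t=1: vr[A=1024/655 B=0 F=0] → run B
t=2: vr[A=1024/655 B=1 E=0 F=0 G=0] → run E
t=3: vr[A=1024/655 B=1 E=512/263 F=0 G=0] → run F
t=4: vr[A=1024/655 B=1 E=512/263 F=512/793 G=0] → run G
t=5: vr[A=1024/655 B=1 E=512/263 F=512/793 G=1024/1277] → run F
t=6: vr[A=1024/655 B=1 E=512/263 F=1024/793 G=1024/1277] → run G
t=7: vr[A=1024/655 B=1 E=512/263 F=1024/793 G=2048/1277] → run B
t=8: vr[A=1024/655 B=2 E=512/263 F=1024/793 G=2048/1277] → run F
t=9: vr[A=1024/655 B=2 E=512/263 F=1536/793 G=2048/1277] → run A
t=10: vr[A=2048/655 B=2 E=512/263 F=1536/793 G=2048/1277] → run G
t=11: vr[A=2048/655 B=2 E=512/263 F=1536/793 G=3072/1277] → run F
t=12: vr[A=2048/655 B=2 E=512/263 F=2048/793 G=3072/1277] → run E
t=13: vr[A=2048/655 B=2 E=1024/263 F=2048/793 G=3072/1277] → run B
t=14: vr[A=2048/655 B=3 E=1024/263 F=2048/793 G=3072/1277] → run G
t=15: vr[A=2048/655 B=3 E=1024/263 F=2048/793] → run F
t=16: vr[A=2048/655 B=3 E=1024/263 F=2560/793] → run B
t=17: vr[A=2048/655 E=1024/263 F=2560/793] → run A
t=18: vr[A=3072/655 E=1024/263 F=2560/793] → run F
t=19: vr[A=3072/655 E=1024/263] → run E
t=20: vr[A=3072/655 E=1536/263] → run A
t=21: vr[A=4096/655 E=1536/263] → run E
t=22: vr[A=4096/655 E=2048/263] → run A
t=23: vr[A=1024/131 E=2048/263] → run E
t=24: vr[A=1024/131 E=2560/263] → run A
t=25: vr[A=6144/655 E=2560/263] → run A
t=26: vr[A=7168/655 E=2560/263] → run E
t=27: vr[A=7168/655 E=3072/263] → run A
t=28: vr[E=3072/263] → run E
t=29: (idle)
t=30: (idle)

context switches = 28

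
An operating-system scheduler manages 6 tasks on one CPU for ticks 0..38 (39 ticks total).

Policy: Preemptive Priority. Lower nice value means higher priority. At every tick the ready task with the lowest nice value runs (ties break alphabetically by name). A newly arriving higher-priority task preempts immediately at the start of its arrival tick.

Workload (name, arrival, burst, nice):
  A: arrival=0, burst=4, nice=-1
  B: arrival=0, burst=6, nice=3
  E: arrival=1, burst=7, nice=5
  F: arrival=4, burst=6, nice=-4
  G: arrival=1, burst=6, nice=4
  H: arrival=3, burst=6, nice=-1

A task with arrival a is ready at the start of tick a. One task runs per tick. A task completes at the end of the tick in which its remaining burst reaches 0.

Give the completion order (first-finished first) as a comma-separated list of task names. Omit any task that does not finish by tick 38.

completion order = A, F, H, B, G, E

t=0: ready={A,B} → run A
t=1: ready={A,B,E,G} → run A
t=2: ready={A,B,E,G} → run A
t=3: ready={A,B,E,G,H} → run A
t=4: ready={B,E,F,G,H} → run F
t=5: ready={B,E,F,G,H} → run F
t=6: ready={B,E,F,G,H} → run F
t=7: ready={B,E,F,G,H} → run F
t=8: ready={B,E,F,G,H} → run F
t=9: ready={B,E,F,G,H} → run F
t=10: ready={B,E,G,H} → run H
t=11: ready={B,E,G,H} → run H
t=12: ready={B,E,G,H} → run H
t=13: ready={B,E,G,H} → run H
t=14: ready={B,E,G,H} → run H
t=15: ready={B,E,G,H} → run H
t=16: ready={B,E,G} → run B
t=17: ready={B,E,G} → run B
t=18: ready={B,E,G} → run B
t=19: ready={B,E,G} → run B
t=20: ready={B,E,G} → run B
t=21: ready={B,E,G} → run B
t=22: ready={E,G} → run G
t=23: ready={E,G} → run G
t=24: ready={E,G} → run G
t=25: ready={E,G} → run G
t=26: ready={E,G} → run G
t=27: ready={E,G} → run G
t=28: ready={E} → run E
t=29: ready={E} → run E
t=30: ready={E} → run E
t=31: ready={E} → run E
t=32: ready={E} → run E
t=33: ready={E} → run E
t=34: ready={E} → run E
t=35: (idle)
t=36: (idle)
t=37: (idle)
t=38: (idle)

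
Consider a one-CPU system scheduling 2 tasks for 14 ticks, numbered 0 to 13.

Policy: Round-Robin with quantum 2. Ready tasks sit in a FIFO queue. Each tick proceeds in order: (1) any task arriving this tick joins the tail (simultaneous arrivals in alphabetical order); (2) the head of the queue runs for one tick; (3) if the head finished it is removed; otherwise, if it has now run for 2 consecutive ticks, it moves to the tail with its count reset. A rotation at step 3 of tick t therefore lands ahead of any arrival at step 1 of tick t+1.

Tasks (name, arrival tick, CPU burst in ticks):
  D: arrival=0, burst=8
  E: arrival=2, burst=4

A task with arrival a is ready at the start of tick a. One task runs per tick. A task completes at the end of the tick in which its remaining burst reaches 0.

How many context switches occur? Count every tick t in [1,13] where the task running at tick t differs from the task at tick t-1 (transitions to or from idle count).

context switches = 5

t=0: queue=[D] q_used=0 → run D
t=1: queue=[D] q_used=1 → run D
t=2: queue=[D,E] q_used=0 → run D
t=3: queue=[D,E] q_used=1 → run D
t=4: queue=[E,D] q_used=0 → run E
t=5: queue=[E,D] q_used=1 → run E
t=6: queue=[D,E] q_used=0 → run D
t=7: queue=[D,E] q_used=1 → run D
t=8: queue=[E,D] q_used=0 → run E
t=9: queue=[E,D] q_used=1 → run E
t=10: queue=[D] q_used=0 → run D
t=11: queue=[D] q_used=1 → run D
t=12: (idle)
t=13: (idle)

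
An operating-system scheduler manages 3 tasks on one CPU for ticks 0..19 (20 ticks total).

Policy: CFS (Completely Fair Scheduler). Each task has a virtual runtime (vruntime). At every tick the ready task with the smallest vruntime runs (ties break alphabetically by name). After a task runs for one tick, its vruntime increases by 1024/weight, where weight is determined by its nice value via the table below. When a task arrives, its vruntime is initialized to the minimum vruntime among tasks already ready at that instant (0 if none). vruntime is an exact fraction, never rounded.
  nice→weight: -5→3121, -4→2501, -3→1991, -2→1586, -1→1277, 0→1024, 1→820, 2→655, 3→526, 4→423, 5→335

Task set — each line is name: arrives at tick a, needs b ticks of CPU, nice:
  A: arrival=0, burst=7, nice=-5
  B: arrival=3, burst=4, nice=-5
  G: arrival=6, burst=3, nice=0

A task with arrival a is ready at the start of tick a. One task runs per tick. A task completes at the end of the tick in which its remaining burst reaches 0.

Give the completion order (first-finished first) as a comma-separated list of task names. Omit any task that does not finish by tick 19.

t=0: vr[A=0] → run A
t=1: vr[A=1024/3121] → run A
t=2: vr[A=2048/3121] → run A
t=3: vr[A=3072/3121 B=3072/3121] → run A
t=4: vr[A=4096/3121 B=3072/3121] → run B
t=5: vr[A=4096/3121 B=4096/3121] → run A
t=6: vr[A=5120/3121 B=4096/3121 G=4096/3121] → run B
t=7: vr[A=5120/3121 B=5120/3121 G=4096/3121] → run G
t=8: vr[A=5120/3121 B=5120/3121 G=7217/3121] → run A
t=9: vr[A=6144/3121 B=5120/3121 G=7217/3121] → run B
t=10: vr[A=6144/3121 B=6144/3121 G=7217/3121] → run A
t=11: vr[B=6144/3121 G=7217/3121] → run B
t=12: vr[G=7217/3121] → run G
t=13: vr[G=10338/3121] → run G
t=14: (idle)
t=15: (idle)
t=16: (idle)
t=17: (idle)
t=18: (idle)
t=19: (idle)

completion order = A, B, G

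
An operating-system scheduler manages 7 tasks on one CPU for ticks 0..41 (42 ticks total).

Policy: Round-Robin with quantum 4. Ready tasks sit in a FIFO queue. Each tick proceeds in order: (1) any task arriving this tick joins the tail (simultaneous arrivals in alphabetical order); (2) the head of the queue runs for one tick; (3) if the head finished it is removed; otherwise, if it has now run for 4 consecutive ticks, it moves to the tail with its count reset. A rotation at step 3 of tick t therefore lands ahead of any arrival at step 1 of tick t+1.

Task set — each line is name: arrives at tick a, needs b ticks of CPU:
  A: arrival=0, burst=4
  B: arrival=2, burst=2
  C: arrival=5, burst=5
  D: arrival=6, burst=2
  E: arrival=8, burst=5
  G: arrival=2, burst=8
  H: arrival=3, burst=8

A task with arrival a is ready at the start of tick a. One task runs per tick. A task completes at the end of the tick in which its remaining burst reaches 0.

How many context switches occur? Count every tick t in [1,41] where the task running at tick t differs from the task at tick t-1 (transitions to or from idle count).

context switches = 11

t=0: queue=[A] q_used=0 → run A
t=1: queue=[A] q_used=1 → run A
t=2: queue=[A,B,G] q_used=2 → run A
t=3: queue=[A,B,G,H] q_used=3 → run A
t=4: queue=[B,G,H] q_used=0 → run B
t=5: queue=[B,G,H,C] q_used=1 → run B
t=6: queue=[G,H,C,D] q_used=0 → run G
t=7: queue=[G,H,C,D] q_used=1 → run G
t=8: queue=[G,H,C,D,E] q_used=2 → run G
t=9: queue=[G,H,C,D,E] q_used=3 → run G
t=10: queue=[H,C,D,E,G] q_used=0 → run H
t=11: queue=[H,C,D,E,G] q_used=1 → run H
t=12: queue=[H,C,D,E,G] q_used=2 → run H
t=13: queue=[H,C,D,E,G] q_used=3 → run H
t=14: queue=[C,D,E,G,H] q_used=0 → run C
t=15: queue=[C,D,E,G,H] q_used=1 → run C
t=16: queue=[C,D,E,G,H] q_used=2 → run C
t=17: queue=[C,D,E,G,H] q_used=3 → run C
t=18: queue=[D,E,G,H,C] q_used=0 → run D
t=19: queue=[D,E,G,H,C] q_used=1 → run D
t=20: queue=[E,G,H,C] q_used=0 → run E
t=21: queue=[E,G,H,C] q_used=1 → run E
t=22: queue=[E,G,H,C] q_used=2 → run E
t=23: queue=[E,G,H,C] q_used=3 → run E
t=24: queue=[G,H,C,E] q_used=0 → run G
t=25: queue=[G,H,C,E] q_used=1 → run G
t=26: queue=[G,H,C,E] q_used=2 → run G
t=27: queue=[G,H,C,E] q_used=3 → run G
t=28: queue=[H,C,E] q_used=0 → run H
t=29: queue=[H,C,E] q_used=1 → run H
t=30: queue=[H,C,E] q_used=2 → run H
t=31: queue=[H,C,E] q_used=3 → run H
t=32: queue=[C,E] q_used=0 → run C
t=33: queue=[E] q_used=0 → run E
t=34: (idle)
t=35: (idle)
t=36: (idle)
t=37: (idle)
t=38: (idle)
t=39: (idle)
t=40: (idle)
t=41: (idle)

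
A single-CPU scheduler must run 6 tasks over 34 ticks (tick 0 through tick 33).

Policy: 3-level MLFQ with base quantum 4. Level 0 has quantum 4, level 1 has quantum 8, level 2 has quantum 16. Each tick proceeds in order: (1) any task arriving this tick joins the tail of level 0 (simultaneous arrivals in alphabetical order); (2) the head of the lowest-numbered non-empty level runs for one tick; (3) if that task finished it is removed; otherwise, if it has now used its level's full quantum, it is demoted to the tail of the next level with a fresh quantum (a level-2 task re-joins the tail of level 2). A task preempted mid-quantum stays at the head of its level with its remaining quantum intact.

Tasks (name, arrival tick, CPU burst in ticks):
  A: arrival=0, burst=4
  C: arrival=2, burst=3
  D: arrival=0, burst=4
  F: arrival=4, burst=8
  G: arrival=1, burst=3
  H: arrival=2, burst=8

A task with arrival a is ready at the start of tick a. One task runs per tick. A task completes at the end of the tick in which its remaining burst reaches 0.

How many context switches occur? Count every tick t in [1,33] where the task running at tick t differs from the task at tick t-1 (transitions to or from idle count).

t=0: L0/L1/L2 = AD/-/- → run A
t=1: L0/L1/L2 = ADG/-/- → run A
t=2: L0/L1/L2 = ADGCH/-/- → run A
t=3: L0/L1/L2 = ADGCH/-/- → run A
t=4: L0/L1/L2 = DGCHF/-/- → run D
t=5: L0/L1/L2 = DGCHF/-/- → run D
t=6: L0/L1/L2 = DGCHF/-/- → run D
t=7: L0/L1/L2 = DGCHF/-/- → run D
t=8: L0/L1/L2 = GCHF/-/- → run G
t=9: L0/L1/L2 = GCHF/-/- → run G
t=10: L0/L1/L2 = GCHF/-/- → run G
t=11: L0/L1/L2 = CHF/-/- → run C
t=12: L0/L1/L2 = CHF/-/- → run C
t=13: L0/L1/L2 = CHF/-/- → run C
t=14: L0/L1/L2 = HF/-/- → run H
t=15: L0/L1/L2 = HF/-/- → run H
t=16: L0/L1/L2 = HF/-/- → run H
t=17: L0/L1/L2 = HF/-/- → run H
t=18: L0/L1/L2 = F/H/- → run F
t=19: L0/L1/L2 = F/H/- → run F
t=20: L0/L1/L2 = F/H/- → run F
t=21: L0/L1/L2 = F/H/- → run F
t=22: L0/L1/L2 = -/HF/- → run H
t=23: L0/L1/L2 = -/HF/- → run H
t=24: L0/L1/L2 = -/HF/- → run H
t=25: L0/L1/L2 = -/HF/- → run H
t=26: L0/L1/L2 = -/F/- → run F
t=27: L0/L1/L2 = -/F/- → run F
t=28: L0/L1/L2 = -/F/- → run F
t=29: L0/L1/L2 = -/F/- → run F
t=30: (idle)
t=31: (idle)
t=32: (idle)
t=33: (idle)

context switches = 8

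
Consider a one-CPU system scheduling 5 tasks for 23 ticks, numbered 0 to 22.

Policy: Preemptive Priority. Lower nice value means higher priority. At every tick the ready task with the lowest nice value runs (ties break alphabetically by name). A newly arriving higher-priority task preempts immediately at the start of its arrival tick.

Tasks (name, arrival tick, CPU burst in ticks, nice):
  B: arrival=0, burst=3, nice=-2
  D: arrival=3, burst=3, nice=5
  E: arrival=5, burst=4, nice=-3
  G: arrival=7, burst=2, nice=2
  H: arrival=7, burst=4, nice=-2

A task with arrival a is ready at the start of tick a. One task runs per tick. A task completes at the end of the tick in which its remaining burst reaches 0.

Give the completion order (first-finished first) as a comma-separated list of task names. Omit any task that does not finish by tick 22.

completion order = B, E, H, G, D

t=0: ready={B} → run B
t=1: ready={B} → run B
t=2: ready={B} → run B
t=3: ready={D} → run D
t=4: ready={D} → run D
t=5: ready={D,E} → run E
t=6: ready={D,E} → run E
t=7: ready={D,E,G,H} → run E
t=8: ready={D,E,G,H} → run E
t=9: ready={D,G,H} → run H
t=10: ready={D,G,H} → run H
t=11: ready={D,G,H} → run H
t=12: ready={D,G,H} → run H
t=13: ready={D,G} → run G
t=14: ready={D,G} → run G
t=15: ready={D} → run D
t=16: (idle)
t=17: (idle)
t=18: (idle)
t=19: (idle)
t=20: (idle)
t=21: (idle)
t=22: (idle)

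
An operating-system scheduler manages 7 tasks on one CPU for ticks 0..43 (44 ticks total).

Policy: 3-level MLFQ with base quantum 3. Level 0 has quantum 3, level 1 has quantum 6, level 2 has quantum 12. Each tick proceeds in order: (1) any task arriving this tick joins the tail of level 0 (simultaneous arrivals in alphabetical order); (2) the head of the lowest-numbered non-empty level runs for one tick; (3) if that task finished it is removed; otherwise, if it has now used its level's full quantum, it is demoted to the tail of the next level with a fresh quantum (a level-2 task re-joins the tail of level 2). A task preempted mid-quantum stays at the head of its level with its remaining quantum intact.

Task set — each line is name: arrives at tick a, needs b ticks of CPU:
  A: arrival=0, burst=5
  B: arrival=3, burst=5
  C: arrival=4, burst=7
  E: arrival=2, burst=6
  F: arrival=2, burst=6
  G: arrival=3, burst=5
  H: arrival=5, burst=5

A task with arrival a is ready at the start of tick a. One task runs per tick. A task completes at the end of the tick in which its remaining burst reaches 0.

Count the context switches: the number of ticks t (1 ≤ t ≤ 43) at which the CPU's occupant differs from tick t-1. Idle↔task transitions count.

context switches = 14

t=0: L0/L1/L2 = A/-/- → run A
t=1: L0/L1/L2 = A/-/- → run A
t=2: L0/L1/L2 = AEF/-/- → run A
t=3: L0/L1/L2 = EFBG/A/- → run E
t=4: L0/L1/L2 = EFBGC/A/- → run E
t=5: L0/L1/L2 = EFBGCH/A/- → run E
t=6: L0/L1/L2 = FBGCH/AE/- → run F
t=7: L0/L1/L2 = FBGCH/AE/- → run F
t=8: L0/L1/L2 = FBGCH/AE/- → run F
t=9: L0/L1/L2 = BGCH/AEF/- → run B
t=10: L0/L1/L2 = BGCH/AEF/- → run B
t=11: L0/L1/L2 = BGCH/AEF/- → run B
t=12: L0/L1/L2 = GCH/AEFB/- → run G
t=13: L0/L1/L2 = GCH/AEFB/- → run G
t=14: L0/L1/L2 = GCH/AEFB/- → run G
t=15: L0/L1/L2 = CH/AEFBG/- → run C
t=16: L0/L1/L2 = CH/AEFBG/- → run C
t=17: L0/L1/L2 = CH/AEFBG/- → run C
t=18: L0/L1/L2 = H/AEFBGC/- → run H
t=19: L0/L1/L2 = H/AEFBGC/- → run H
t=20: L0/L1/L2 = H/AEFBGC/- → run H
t=21: L0/L1/L2 = -/AEFBGCH/- → run A
t=22: L0/L1/L2 = -/AEFBGCH/- → run A
t=23: L0/L1/L2 = -/EFBGCH/- → run E
t=24: L0/L1/L2 = -/EFBGCH/- → run E
t=25: L0/L1/L2 = -/EFBGCH/- → run E
t=26: L0/L1/L2 = -/FBGCH/- → run F
t=27: L0/L1/L2 = -/FBGCH/- → run F
t=28: L0/L1/L2 = -/FBGCH/- → run F
t=29: L0/L1/L2 = -/BGCH/- → run B
t=30: L0/L1/L2 = -/BGCH/- → run B
t=31: L0/L1/L2 = -/GCH/- → run G
t=32: L0/L1/L2 = -/GCH/- → run G
t=33: L0/L1/L2 = -/CH/- → run C
t=34: L0/L1/L2 = -/CH/- → run C
t=35: L0/L1/L2 = -/CH/- → run C
t=36: L0/L1/L2 = -/CH/- → run C
t=37: L0/L1/L2 = -/H/- → run H
t=38: L0/L1/L2 = -/H/- → run H
t=39: (idle)
t=40: (idle)
t=41: (idle)
t=42: (idle)
t=43: (idle)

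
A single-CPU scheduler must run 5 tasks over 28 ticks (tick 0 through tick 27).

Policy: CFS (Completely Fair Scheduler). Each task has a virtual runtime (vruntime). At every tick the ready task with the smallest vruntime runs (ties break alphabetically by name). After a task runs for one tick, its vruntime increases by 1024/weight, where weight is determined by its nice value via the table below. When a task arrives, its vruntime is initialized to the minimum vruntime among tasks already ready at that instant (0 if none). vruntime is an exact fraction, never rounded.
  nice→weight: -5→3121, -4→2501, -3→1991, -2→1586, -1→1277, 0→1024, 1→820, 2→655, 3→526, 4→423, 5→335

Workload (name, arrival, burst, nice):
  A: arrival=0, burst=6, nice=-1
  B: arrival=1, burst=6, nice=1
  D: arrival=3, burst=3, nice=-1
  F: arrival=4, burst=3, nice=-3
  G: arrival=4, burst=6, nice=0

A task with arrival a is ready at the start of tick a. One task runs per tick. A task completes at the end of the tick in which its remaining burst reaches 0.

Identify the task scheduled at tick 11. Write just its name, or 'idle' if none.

t=0: vr[A=0] → run A
t=1: vr[A=1024/1277 B=1024/1277] → run A
t=2: vr[A=2048/1277 B=1024/1277] → run B
t=3: vr[A=2048/1277 B=536832/261785 D=2048/1277] → run A
t=4: vr[A=3072/1277 B=536832/261785 D=2048/1277 F=2048/1277 G=2048/1277] → run D
t=5: vr[A=3072/1277 B=536832/261785 D=3072/1277 F=2048/1277 G=2048/1277] → run F
t=6: vr[A=3072/1277 B=536832/261785 D=3072/1277 F=5385216/2542507 G=2048/1277] → run G
t=7: vr[A=3072/1277 B=536832/261785 D=3072/1277 F=5385216/2542507 G=3325/1277] → run B
t=8: vr[A=3072/1277 B=863744/261785 D=3072/1277 F=5385216/2542507 G=3325/1277] → run F
t=9: vr[A=3072/1277 B=863744/261785 D=3072/1277 F=6692864/2542507 G=3325/1277] → run A
t=10: vr[A=4096/1277 B=863744/261785 D=3072/1277 F=6692864/2542507 G=3325/1277] → run D
t=11: vr[A=4096/1277 B=863744/261785 D=4096/1277 F=6692864/2542507 G=3325/1277] → run G
t=12: vr[A=4096/1277 B=863744/261785 D=4096/1277 F=6692864/2542507 G=4602/1277] → run F
t=13: vr[A=4096/1277 B=863744/261785 D=4096/1277 G=4602/1277] → run A
t=14: vr[A=5120/1277 B=863744/261785 D=4096/1277 G=4602/1277] → run D
t=15: vr[A=5120/1277 B=863744/261785 G=4602/1277] → run B
t=16: vr[A=5120/1277 B=1190656/261785 G=4602/1277] → run G
t=17: vr[A=5120/1277 B=1190656/261785 G=5879/1277] → run A
t=18: vr[B=1190656/261785 G=5879/1277] → run B
t=19: vr[B=1517568/261785 G=5879/1277] → run G
t=20: vr[B=1517568/261785 G=7156/1277] → run G
t=21: vr[B=1517568/261785 G=8433/1277] → run B
t=22: vr[B=368896/52357 G=8433/1277] → run G
t=23: vr[B=368896/52357] → run B
t=24: (idle)
t=25: (idle)
t=26: (idle)
t=27: (idle)

running at tick 11 = G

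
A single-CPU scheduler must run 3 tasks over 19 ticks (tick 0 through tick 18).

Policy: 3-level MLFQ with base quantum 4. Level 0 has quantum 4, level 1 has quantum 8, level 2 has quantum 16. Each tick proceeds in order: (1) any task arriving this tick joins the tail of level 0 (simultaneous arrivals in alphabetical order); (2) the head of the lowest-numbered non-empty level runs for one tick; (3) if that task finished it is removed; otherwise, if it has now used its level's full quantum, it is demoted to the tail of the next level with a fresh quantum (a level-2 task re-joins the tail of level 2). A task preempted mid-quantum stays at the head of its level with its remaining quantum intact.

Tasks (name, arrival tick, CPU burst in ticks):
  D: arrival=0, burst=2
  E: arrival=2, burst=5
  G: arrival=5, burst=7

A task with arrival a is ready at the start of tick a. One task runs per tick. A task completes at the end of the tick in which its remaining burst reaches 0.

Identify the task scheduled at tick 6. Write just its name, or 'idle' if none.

t=0: L0/L1/L2 = D/-/- → run D
t=1: L0/L1/L2 = D/-/- → run D
t=2: L0/L1/L2 = E/-/- → run E
t=3: L0/L1/L2 = E/-/- → run E
t=4: L0/L1/L2 = E/-/- → run E
t=5: L0/L1/L2 = EG/-/- → run E
t=6: L0/L1/L2 = G/E/- → run G
t=7: L0/L1/L2 = G/E/- → run G
t=8: L0/L1/L2 = G/E/- → run G
t=9: L0/L1/L2 = G/E/- → run G
t=10: L0/L1/L2 = -/EG/- → run E
t=11: L0/L1/L2 = -/G/- → run G
t=12: L0/L1/L2 = -/G/- → run G
t=13: L0/L1/L2 = -/G/- → run G
t=14: (idle)
t=15: (idle)
t=16: (idle)
t=17: (idle)
t=18: (idle)

running at tick 6 = G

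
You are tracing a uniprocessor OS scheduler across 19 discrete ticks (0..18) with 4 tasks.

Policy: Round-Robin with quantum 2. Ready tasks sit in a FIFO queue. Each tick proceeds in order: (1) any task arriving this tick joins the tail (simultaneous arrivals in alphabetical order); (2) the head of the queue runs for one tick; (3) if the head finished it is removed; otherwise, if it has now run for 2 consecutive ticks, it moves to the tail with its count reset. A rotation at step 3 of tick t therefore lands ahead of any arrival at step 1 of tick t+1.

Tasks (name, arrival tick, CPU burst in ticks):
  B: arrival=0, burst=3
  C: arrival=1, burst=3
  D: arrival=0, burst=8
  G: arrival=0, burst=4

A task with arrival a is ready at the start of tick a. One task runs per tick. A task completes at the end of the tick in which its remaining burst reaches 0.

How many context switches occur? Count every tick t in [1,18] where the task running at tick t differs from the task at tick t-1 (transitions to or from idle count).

context switches = 9

t=0: queue=[B,D,G] q_used=0 → run B
t=1: queue=[B,D,G,C] q_used=1 → run B
t=2: queue=[D,G,C,B] q_used=0 → run D
t=3: queue=[D,G,C,B] q_used=1 → run D
t=4: queue=[G,C,B,D] q_used=0 → run G
t=5: queue=[G,C,B,D] q_used=1 → run G
t=6: queue=[C,B,D,G] q_used=0 → run C
t=7: queue=[C,B,D,G] q_used=1 → run C
t=8: queue=[B,D,G,C] q_used=0 → run B
t=9: queue=[D,G,C] q_used=0 → run D
t=10: queue=[D,G,C] q_used=1 → run D
t=11: queue=[G,C,D] q_used=0 → run G
t=12: queue=[G,C,D] q_used=1 → run G
t=13: queue=[C,D] q_used=0 → run C
t=14: queue=[D] q_used=0 → run D
t=15: queue=[D] q_used=1 → run D
t=16: queue=[D] q_used=0 → run D
t=17: queue=[D] q_used=1 → run D
t=18: (idle)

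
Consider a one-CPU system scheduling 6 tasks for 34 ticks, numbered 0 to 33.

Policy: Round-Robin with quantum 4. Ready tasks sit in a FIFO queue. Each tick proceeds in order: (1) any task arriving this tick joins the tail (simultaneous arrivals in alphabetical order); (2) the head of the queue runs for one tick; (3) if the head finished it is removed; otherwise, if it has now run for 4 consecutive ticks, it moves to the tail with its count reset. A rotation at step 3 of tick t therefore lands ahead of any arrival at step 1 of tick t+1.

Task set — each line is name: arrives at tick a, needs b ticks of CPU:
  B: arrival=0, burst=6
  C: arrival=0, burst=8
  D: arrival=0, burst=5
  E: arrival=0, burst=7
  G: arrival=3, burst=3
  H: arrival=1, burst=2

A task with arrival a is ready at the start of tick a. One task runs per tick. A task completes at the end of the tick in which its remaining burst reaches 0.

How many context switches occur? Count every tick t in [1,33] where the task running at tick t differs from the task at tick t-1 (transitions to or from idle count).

t=0: queue=[B,C,D,E] q_used=0 → run B
t=1: queue=[B,C,D,E,H] q_used=1 → run B
t=2: queue=[B,C,D,E,H] q_used=2 → run B
t=3: queue=[B,C,D,E,H,G] q_used=3 → run B
t=4: queue=[C,D,E,H,G,B] q_used=0 → run C
t=5: queue=[C,D,E,H,G,B] q_used=1 → run C
t=6: queue=[C,D,E,H,G,B] q_used=2 → run C
t=7: queue=[C,D,E,H,G,B] q_used=3 → run C
t=8: queue=[D,E,H,G,B,C] q_used=0 → run D
t=9: queue=[D,E,H,G,B,C] q_used=1 → run D
t=10: queue=[D,E,H,G,B,C] q_used=2 → run D
t=11: queue=[D,E,H,G,B,C] q_used=3 → run D
t=12: queue=[E,H,G,B,C,D] q_used=0 → run E
t=13: queue=[E,H,G,B,C,D] q_used=1 → run E
t=14: queue=[E,H,G,B,C,D] q_used=2 → run E
t=15: queue=[E,H,G,B,C,D] q_used=3 → run E
t=16: queue=[H,G,B,C,D,E] q_used=0 → run H
t=17: queue=[H,G,B,C,D,E] q_used=1 → run H
t=18: queue=[G,B,C,D,E] q_used=0 → run G
t=19: queue=[G,B,C,D,E] q_used=1 → run G
t=20: queue=[G,B,C,D,E] q_used=2 → run G
t=21: queue=[B,C,D,E] q_used=0 → run B
t=22: queue=[B,C,D,E] q_used=1 → run B
t=23: queue=[C,D,E] q_used=0 → run C
t=24: queue=[C,D,E] q_used=1 → run C
t=25: queue=[C,D,E] q_used=2 → run C
t=26: queue=[C,D,E] q_used=3 → run C
t=27: queue=[D,E] q_used=0 → run D
t=28: queue=[E] q_used=0 → run E
t=29: queue=[E] q_used=1 → run E
t=30: queue=[E] q_used=2 → run E
t=31: (idle)
t=32: (idle)
t=33: (idle)

context switches = 10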